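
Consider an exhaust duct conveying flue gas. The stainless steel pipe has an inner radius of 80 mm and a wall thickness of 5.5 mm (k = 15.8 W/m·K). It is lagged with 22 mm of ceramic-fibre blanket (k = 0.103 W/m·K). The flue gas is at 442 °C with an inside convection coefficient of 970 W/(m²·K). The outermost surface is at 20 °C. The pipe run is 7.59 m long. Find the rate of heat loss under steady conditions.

Q ≈ 8980 W

Treating each annulus and film as a series resistance:
R_inner film = 1/(h_i·2πr₁L) = 1/(970×2π×0.08×7.59) = 2.702×10^-4 K/W
R_stainless steel pipe wall = ln(85.5/80)/(2π×15.8×7.59) = 8.824×10^-5 K/W
R_ceramic-fibre blanket = ln(107.5/85.5)/(2π×0.103×7.59) = 0.04662 K/W
R_total = 0.04697 K/W
Q = ΔT/R_total = 422/0.04697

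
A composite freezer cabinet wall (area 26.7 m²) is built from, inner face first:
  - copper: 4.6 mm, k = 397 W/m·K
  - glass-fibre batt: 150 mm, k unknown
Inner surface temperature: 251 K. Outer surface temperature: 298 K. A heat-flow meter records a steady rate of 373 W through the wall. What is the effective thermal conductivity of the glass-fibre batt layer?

Model the wall as resistances in series:
R_copper = L/(kA) = 0.0046/(397×26.7) = 4.34×10^-7 K/W
Sum of known resistances R_other = 4.34×10^-7 K/W
Total R = ΔT/Q = 47/373 = 0.126 K/W
R_glass-fibre batt = R_total − R_other = 0.126 K/W
k = L/(R·A) = 0.15/(0.126×26.7)

k ≈ 0.0446 W/(m·K)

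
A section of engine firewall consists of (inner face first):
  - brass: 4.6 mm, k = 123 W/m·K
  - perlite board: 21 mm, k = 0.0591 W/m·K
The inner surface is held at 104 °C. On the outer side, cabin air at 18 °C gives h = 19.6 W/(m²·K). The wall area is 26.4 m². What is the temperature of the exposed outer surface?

T ≈ 28.8 °C

Thermal resistances in series:
R_brass = L/(kA) = 0.0046/(123×26.4) = 1.417×10^-6 K/W
R_perlite board = L/(kA) = 0.021/(0.0591×26.4) = 0.01346 K/W
R_outer film = 1/(h_o·A) = 1/(19.6×26.4) = 0.001933 K/W
R_total = 0.01539 K/W;  Q = ΔT/R_total = 86/0.01539 = 5587 W
T_interface = T_inner − Q·ΣR(inner→interface) = 104 − 5590×0.01346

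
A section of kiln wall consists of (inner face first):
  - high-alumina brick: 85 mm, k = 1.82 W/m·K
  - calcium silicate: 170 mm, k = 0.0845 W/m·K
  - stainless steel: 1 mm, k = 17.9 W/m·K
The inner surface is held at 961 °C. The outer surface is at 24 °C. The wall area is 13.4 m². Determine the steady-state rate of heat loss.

Q ≈ 6100 W

Treating each layer as a thermal resistance in series:
R_high-alumina brick = L/(kA) = 0.085/(1.82×13.4) = 0.003485 K/W
R_calcium silicate = L/(kA) = 0.17/(0.0845×13.4) = 0.1501 K/W
R_stainless steel = L/(kA) = 0.001/(17.9×13.4) = 4.169×10^-6 K/W
R_total = 0.1536 K/W
Q = ΔT / R_total = 937 / 0.1536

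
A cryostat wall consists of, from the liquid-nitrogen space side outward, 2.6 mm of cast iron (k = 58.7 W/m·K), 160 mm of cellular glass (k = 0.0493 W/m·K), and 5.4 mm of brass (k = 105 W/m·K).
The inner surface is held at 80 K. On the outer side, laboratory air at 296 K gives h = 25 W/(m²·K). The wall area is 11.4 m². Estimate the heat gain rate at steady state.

Q ≈ 749 W

Thermal resistances in series:
R_cast iron = L/(kA) = 0.0026/(58.7×11.4) = 3.885×10^-6 K/W
R_cellular glass = L/(kA) = 0.16/(0.0493×11.4) = 0.2847 K/W
R_brass = L/(kA) = 0.0054/(105×11.4) = 4.511×10^-6 K/W
R_outer film = 1/(h_o·A) = 1/(25×11.4) = 0.003509 K/W
R_total = 0.2882 K/W
Q = ΔT / R_total = 216 / 0.2882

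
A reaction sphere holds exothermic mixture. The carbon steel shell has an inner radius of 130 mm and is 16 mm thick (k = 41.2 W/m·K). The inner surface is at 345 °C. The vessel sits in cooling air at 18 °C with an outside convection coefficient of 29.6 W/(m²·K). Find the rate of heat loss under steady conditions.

Each spherical layer contributes R = (1/r_i − 1/r_o)/(4πk):
R_carbon steel shell = (1/0.13 − 1/0.146)/(4π×41.2) = 0.001628 K/W
R_outer film = 1/(h·4πr_o²) = 1/(29.6×4π×0.146²) = 0.1261 K/W
R_total = 0.1278 K/W
Q = ΔT/R_total = 327/0.1278

Q ≈ 2560 W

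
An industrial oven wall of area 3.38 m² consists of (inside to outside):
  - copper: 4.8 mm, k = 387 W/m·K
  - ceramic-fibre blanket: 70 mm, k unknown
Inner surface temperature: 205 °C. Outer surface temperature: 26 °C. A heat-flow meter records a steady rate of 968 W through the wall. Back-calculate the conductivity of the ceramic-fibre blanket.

k ≈ 0.112 W/(m·K)

Model the wall as resistances in series:
R_copper = L/(kA) = 0.0048/(387×3.38) = 3.67×10^-6 K/W
Sum of known resistances R_other = 3.67×10^-6 K/W
Total R = ΔT/Q = 179/968 = 0.1849 K/W
R_ceramic-fibre blanket = R_total − R_other = 0.1849 K/W
k = L/(R·A) = 0.07/(0.1849×3.38)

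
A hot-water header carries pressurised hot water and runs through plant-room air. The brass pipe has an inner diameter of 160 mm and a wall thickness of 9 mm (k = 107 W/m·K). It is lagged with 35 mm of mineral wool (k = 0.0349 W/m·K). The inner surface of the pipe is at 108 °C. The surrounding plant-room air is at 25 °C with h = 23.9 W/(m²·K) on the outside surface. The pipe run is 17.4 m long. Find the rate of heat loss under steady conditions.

For a radial system each layer contributes R = ln(r_out/r_in)/(2πkL); films add R = 1/(hA).
R_brass pipe wall = ln(89/80)/(2π×107×17.4) = 9.113×10^-6 K/W
R_mineral wool = ln(124/89)/(2π×0.0349×17.4) = 0.08692 K/W
R_outer film = 1/(h_o·2πr_oL) = 1/(23.9×2π×0.124×17.4) = 0.003086 K/W
R_total = 0.09002 K/W
Q = ΔT/R_total = 83/0.09002

Q ≈ 922 W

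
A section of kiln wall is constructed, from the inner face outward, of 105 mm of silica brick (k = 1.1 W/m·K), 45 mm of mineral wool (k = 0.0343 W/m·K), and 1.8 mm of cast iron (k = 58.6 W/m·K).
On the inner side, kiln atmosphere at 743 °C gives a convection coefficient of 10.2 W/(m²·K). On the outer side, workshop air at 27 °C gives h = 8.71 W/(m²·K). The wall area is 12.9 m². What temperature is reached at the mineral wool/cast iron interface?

Model the wall as resistances in series:
R_inner film = 1/(h_i·A) = 1/(10.2×12.9) = 0.0076 K/W
R_silica brick = L/(kA) = 0.105/(1.1×12.9) = 0.0074 K/W
R_mineral wool = L/(kA) = 0.045/(0.0343×12.9) = 0.1017 K/W
R_cast iron = L/(kA) = 0.0018/(58.6×12.9) = 2.381×10^-6 K/W
R_outer film = 1/(h_o·A) = 1/(8.71×12.9) = 0.0089 K/W
R_total = 0.1256 K/W;  Q = ΔT/R_total = 716/0.1256 = 5700 W
T_interface = T_inner − Q·ΣR(inner→interface) = 743 − 5700×0.1167

T ≈ 77.7 °C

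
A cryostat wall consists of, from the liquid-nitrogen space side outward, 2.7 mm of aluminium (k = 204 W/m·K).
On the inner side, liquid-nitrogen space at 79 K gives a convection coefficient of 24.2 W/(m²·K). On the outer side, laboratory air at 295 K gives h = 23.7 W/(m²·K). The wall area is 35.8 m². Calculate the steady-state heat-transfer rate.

Series thermal resistances:
R_inner film = 1/(h_i·A) = 1/(24.2×35.8) = 0.001154 K/W
R_aluminium = L/(kA) = 0.0027/(204×35.8) = 3.697×10^-7 K/W
R_outer film = 1/(h_o·A) = 1/(23.7×35.8) = 0.001179 K/W
R_total = 0.002333 K/W
Q = ΔT / R_total = 216 / 0.002333

Q ≈ 92600 W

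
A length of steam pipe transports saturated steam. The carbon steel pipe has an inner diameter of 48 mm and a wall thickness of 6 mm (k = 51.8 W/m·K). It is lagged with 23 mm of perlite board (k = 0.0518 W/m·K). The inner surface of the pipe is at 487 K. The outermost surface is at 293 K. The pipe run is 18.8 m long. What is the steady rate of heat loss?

For a radial system each layer contributes R = ln(r_out/r_in)/(2πkL); films add R = 1/(hA).
R_carbon steel pipe wall = ln(30/24)/(2π×51.8×18.8) = 3.647×10^-5 K/W
R_perlite board = ln(53/30)/(2π×0.0518×18.8) = 0.09301 K/W
R_total = 0.09304 K/W
Q = ΔT/R_total = 194/0.09304

Q ≈ 2090 W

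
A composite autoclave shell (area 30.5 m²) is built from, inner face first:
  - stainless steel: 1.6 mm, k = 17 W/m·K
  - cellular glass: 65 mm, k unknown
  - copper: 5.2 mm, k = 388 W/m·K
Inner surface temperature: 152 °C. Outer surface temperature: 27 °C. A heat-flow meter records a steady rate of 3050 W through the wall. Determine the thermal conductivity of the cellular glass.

Thermal resistances in series:
R_stainless steel = L/(kA) = 0.0016/(17×30.5) = 3.086×10^-6 K/W
R_copper = L/(kA) = 0.0052/(388×30.5) = 4.394×10^-7 K/W
Sum of known resistances R_other = 3.525×10^-6 K/W
Total R = ΔT/Q = 125/3050 = 0.04098 K/W
R_cellular glass = R_total − R_other = 0.04098 K/W
k = L/(R·A) = 0.065/(0.04098×30.5)

k ≈ 0.052 W/(m·K)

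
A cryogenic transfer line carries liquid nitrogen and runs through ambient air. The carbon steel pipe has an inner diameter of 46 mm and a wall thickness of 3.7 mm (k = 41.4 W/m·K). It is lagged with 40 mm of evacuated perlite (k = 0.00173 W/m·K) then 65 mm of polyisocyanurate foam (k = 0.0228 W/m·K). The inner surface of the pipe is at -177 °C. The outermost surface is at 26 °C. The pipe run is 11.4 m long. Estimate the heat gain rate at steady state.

Q ≈ 26 W

Radial resistances (cylindrical: R_cond = ln(r_o/r_i)/(2πkL), R_conv = 1/(h·2πrL)):
R_carbon steel pipe wall = ln(26.7/23)/(2π×41.4×11.4) = 5.03×10^-5 K/W
R_evacuated perlite = ln(66.7/26.7)/(2π×0.00173×11.4) = 7.388 K/W
R_polyisocyanurate foam = ln(131.7/66.7)/(2π×0.0228×11.4) = 0.4166 K/W
R_total = 7.805 K/W
Q = ΔT/R_total = 203/7.805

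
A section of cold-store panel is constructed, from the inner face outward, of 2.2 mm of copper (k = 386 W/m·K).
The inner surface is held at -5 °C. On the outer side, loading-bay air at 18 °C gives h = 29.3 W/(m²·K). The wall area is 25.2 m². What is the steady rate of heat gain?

Q ≈ 17000 W

Thermal resistances in series:
R_copper = L/(kA) = 0.0022/(386×25.2) = 2.262×10^-7 K/W
R_outer film = 1/(h_o·A) = 1/(29.3×25.2) = 0.001354 K/W
R_total = 0.001355 K/W
Q = ΔT / R_total = 23 / 0.001355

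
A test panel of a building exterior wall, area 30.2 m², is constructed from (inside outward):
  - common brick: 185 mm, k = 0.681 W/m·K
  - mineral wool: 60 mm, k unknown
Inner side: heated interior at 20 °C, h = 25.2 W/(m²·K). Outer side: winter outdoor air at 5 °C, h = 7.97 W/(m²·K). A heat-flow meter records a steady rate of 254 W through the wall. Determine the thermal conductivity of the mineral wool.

k ≈ 0.0446 W/(m·K)

Using the resistance-network approach (series):
R_inner film = 1/(h_i·A) = 1/(25.2×30.2) = 0.001314 K/W
R_common brick = L/(kA) = 0.185/(0.681×30.2) = 0.008995 K/W
R_outer film = 1/(h_o·A) = 1/(7.97×30.2) = 0.004155 K/W
Sum of known resistances R_other = 0.01446 K/W
Total R = ΔT/Q = 15/254 = 0.05906 K/W
R_mineral wool = R_total − R_other = 0.04459 K/W
k = L/(R·A) = 0.06/(0.04459×30.2)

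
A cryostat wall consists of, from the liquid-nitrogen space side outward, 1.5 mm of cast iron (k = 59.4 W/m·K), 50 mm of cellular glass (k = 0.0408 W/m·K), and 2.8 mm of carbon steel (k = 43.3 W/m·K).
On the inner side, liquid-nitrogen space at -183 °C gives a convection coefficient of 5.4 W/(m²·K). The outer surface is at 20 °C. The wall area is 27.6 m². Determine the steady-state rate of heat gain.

Q ≈ 3970 W

Treating each layer as a thermal resistance in series:
R_inner film = 1/(h_i·A) = 1/(5.4×27.6) = 0.00671 K/W
R_cast iron = L/(kA) = 0.0015/(59.4×27.6) = 9.149×10^-7 K/W
R_cellular glass = L/(kA) = 0.05/(0.0408×27.6) = 0.0444 K/W
R_carbon steel = L/(kA) = 0.0028/(43.3×27.6) = 2.343×10^-6 K/W
R_total = 0.05111 K/W
Q = ΔT / R_total = 203 / 0.05111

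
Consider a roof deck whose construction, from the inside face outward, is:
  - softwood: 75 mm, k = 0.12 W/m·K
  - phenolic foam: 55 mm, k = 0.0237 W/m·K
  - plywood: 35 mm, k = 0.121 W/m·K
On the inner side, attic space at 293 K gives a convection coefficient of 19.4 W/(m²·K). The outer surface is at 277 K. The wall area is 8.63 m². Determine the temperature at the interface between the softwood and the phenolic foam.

Model the wall as resistances in series:
R_inner film = 1/(h_i·A) = 1/(19.4×8.63) = 0.005973 K/W
R_softwood = L/(kA) = 0.075/(0.12×8.63) = 0.07242 K/W
R_phenolic foam = L/(kA) = 0.055/(0.0237×8.63) = 0.2689 K/W
R_plywood = L/(kA) = 0.035/(0.121×8.63) = 0.03352 K/W
R_total = 0.3808 K/W;  Q = ΔT/R_total = 16/0.3808 = 42.01 W
T_interface = T_inner − Q·ΣR(inner→interface) = 293 − 42×0.07839

T ≈ 290 K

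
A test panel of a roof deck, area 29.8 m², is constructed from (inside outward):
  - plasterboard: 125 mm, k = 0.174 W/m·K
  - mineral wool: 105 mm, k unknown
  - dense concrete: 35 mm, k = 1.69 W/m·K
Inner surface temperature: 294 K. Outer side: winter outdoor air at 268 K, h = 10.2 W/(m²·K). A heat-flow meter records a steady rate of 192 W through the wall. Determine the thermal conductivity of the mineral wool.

Thermal resistances in series:
R_plasterboard = L/(kA) = 0.125/(0.174×29.8) = 0.02411 K/W
R_dense concrete = L/(kA) = 0.035/(1.69×29.8) = 6.95×10^-4 K/W
R_outer film = 1/(h_o·A) = 1/(10.2×29.8) = 0.00329 K/W
Sum of known resistances R_other = 0.02809 K/W
Total R = ΔT/Q = 26/192 = 0.1354 K/W
R_mineral wool = R_total − R_other = 0.1073 K/W
k = L/(R·A) = 0.105/(0.1073×29.8)

k ≈ 0.0328 W/(m·K)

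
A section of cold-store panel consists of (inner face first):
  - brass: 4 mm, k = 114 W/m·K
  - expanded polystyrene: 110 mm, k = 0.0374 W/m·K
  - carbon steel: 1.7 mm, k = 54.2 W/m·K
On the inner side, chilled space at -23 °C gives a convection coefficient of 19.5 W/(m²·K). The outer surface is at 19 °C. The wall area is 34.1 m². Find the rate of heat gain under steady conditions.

Treating each layer as a thermal resistance in series:
R_inner film = 1/(h_i·A) = 1/(19.5×34.1) = 0.001504 K/W
R_brass = L/(kA) = 0.004/(114×34.1) = 1.029×10^-6 K/W
R_expanded polystyrene = L/(kA) = 0.11/(0.0374×34.1) = 0.08625 K/W
R_carbon steel = L/(kA) = 0.0017/(54.2×34.1) = 9.198×10^-7 K/W
R_total = 0.08776 K/W
Q = ΔT / R_total = 42 / 0.08776

Q ≈ 479 W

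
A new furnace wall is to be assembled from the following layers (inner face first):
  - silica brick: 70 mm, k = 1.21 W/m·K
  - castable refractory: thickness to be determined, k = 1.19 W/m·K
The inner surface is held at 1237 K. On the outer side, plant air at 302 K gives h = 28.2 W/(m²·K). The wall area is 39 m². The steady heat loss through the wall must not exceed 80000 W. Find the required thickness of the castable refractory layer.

L ≈ 431 mm

Treating each layer as a thermal resistance in series:
R_silica brick = L/(kA) = 0.07/(1.21×39) = 0.001483 K/W
R_outer film = 1/(h_o·A) = 1/(28.2×39) = 9.093×10^-4 K/W
Sum of the known resistances R_other = 0.002393 K/W
Required total resistance R_tot = ΔT/Q_allow = 935/80000 = 0.01169 K/W
R_castable refractory = R_tot − R_other = 0.009295 K/W
L = R·k·A = 0.009295×1.19×39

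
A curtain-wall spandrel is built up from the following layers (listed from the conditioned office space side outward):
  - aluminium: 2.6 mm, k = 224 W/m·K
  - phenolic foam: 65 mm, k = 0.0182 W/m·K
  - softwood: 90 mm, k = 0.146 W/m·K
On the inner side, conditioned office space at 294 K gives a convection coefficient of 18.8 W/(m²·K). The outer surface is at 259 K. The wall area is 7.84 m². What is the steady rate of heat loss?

Q ≈ 64.7 W

Treating each layer as a thermal resistance in series:
R_inner film = 1/(h_i·A) = 1/(18.8×7.84) = 0.006785 K/W
R_aluminium = L/(kA) = 0.0026/(224×7.84) = 1.481×10^-6 K/W
R_phenolic foam = L/(kA) = 0.065/(0.0182×7.84) = 0.4555 K/W
R_softwood = L/(kA) = 0.09/(0.146×7.84) = 0.07863 K/W
R_total = 0.541 K/W
Q = ΔT / R_total = 35 / 0.541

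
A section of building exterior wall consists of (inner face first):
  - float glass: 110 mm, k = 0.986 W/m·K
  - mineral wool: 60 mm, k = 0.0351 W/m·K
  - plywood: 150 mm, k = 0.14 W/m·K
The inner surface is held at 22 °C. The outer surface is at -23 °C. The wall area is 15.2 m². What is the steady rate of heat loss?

Using the resistance-network approach (series):
R_float glass = L/(kA) = 0.11/(0.986×15.2) = 0.00734 K/W
R_mineral wool = L/(kA) = 0.06/(0.0351×15.2) = 0.1125 K/W
R_plywood = L/(kA) = 0.15/(0.14×15.2) = 0.07049 K/W
R_total = 0.1903 K/W
Q = ΔT / R_total = 45 / 0.1903

Q ≈ 236 W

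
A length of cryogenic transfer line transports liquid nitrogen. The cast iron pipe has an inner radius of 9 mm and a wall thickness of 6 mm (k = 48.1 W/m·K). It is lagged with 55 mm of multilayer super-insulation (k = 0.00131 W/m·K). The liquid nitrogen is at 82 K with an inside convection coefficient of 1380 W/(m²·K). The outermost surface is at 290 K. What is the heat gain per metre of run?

q′ ≈ 1.11 W/m

Cylindrical conduction, so R = ln(r₂/r₁)/(2πkL) per layer, in series:
R_inner film = 1/(h_i·2πr₁L) = 1/(1380×2π×0.009×1) = 0.01281 K/W
R_cast iron pipe wall = ln(15/9)/(2π×48.1×1) = 0.00169 K/W
R_multilayer super-insulation = ln(70/15)/(2π×0.00131×1) = 187.2 K/W
R_total = 187.2 K/W
Q = ΔT/R_total = 208/187.2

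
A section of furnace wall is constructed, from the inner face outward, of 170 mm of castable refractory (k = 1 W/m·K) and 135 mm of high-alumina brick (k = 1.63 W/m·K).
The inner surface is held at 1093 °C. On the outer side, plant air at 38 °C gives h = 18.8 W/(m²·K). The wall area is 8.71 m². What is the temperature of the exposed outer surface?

T ≈ 221 °C

Thermal resistances in series:
R_castable refractory = L/(kA) = 0.17/(1×8.71) = 0.01952 K/W
R_high-alumina brick = L/(kA) = 0.135/(1.63×8.71) = 0.009509 K/W
R_outer film = 1/(h_o·A) = 1/(18.8×8.71) = 0.006107 K/W
R_total = 0.03513 K/W;  Q = ΔT/R_total = 1055/0.03513 = 30030 W
T_interface = T_inner − Q·ΣR(inner→interface) = 1093 − 30000×0.02903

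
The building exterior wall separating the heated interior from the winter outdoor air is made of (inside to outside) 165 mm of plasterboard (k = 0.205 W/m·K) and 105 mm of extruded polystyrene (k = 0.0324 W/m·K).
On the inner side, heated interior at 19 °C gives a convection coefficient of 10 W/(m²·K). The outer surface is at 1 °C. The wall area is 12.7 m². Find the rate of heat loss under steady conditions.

Series thermal resistances:
R_inner film = 1/(h_i·A) = 1/(10×12.7) = 0.007874 K/W
R_plasterboard = L/(kA) = 0.165/(0.205×12.7) = 0.06338 K/W
R_extruded polystyrene = L/(kA) = 0.105/(0.0324×12.7) = 0.2552 K/W
R_total = 0.3264 K/W
Q = ΔT / R_total = 18 / 0.3264

Q ≈ 55.1 W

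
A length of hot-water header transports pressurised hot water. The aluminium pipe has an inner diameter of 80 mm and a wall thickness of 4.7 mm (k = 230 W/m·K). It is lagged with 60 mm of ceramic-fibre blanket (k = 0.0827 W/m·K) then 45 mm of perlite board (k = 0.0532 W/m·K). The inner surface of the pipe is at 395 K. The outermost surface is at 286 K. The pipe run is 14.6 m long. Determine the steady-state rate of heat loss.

Radial resistances (cylindrical: R_cond = ln(r_o/r_i)/(2πkL), R_conv = 1/(h·2πrL)):
R_aluminium pipe wall = ln(44.7/40)/(2π×230×14.6) = 5.265×10^-6 K/W
R_ceramic-fibre blanket = ln(104.7/44.7)/(2π×0.0827×14.6) = 0.1122 K/W
R_perlite board = ln(149.7/104.7)/(2π×0.0532×14.6) = 0.07326 K/W
R_total = 0.1855 K/W
Q = ΔT/R_total = 109/0.1855

Q ≈ 588 W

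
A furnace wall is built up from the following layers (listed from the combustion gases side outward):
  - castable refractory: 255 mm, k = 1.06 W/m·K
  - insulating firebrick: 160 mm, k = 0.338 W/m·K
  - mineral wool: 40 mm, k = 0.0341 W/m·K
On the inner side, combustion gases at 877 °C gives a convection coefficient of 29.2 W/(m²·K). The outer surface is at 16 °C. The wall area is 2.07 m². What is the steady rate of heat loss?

Using the resistance-network approach (series):
R_inner film = 1/(h_i·A) = 1/(29.2×2.07) = 0.01654 K/W
R_castable refractory = L/(kA) = 0.255/(1.06×2.07) = 0.1162 K/W
R_insulating firebrick = L/(kA) = 0.16/(0.338×2.07) = 0.2287 K/W
R_mineral wool = L/(kA) = 0.04/(0.0341×2.07) = 0.5667 K/W
R_total = 0.9281 K/W
Q = ΔT / R_total = 861 / 0.9281

Q ≈ 928 W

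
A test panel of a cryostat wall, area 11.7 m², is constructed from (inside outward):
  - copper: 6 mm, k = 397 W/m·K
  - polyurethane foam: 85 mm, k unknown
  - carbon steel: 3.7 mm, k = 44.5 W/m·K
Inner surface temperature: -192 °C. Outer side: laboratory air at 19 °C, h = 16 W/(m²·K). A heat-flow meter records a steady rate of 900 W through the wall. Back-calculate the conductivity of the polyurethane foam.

Model the wall as resistances in series:
R_copper = L/(kA) = 0.006/(397×11.7) = 1.292×10^-6 K/W
R_carbon steel = L/(kA) = 0.0037/(44.5×11.7) = 7.107×10^-6 K/W
R_outer film = 1/(h_o·A) = 1/(16×11.7) = 0.005342 K/W
Sum of known resistances R_other = 0.00535 K/W
Total R = ΔT/Q = 211/900 = 0.2344 K/W
R_polyurethane foam = R_total − R_other = 0.2291 K/W
k = L/(R·A) = 0.085/(0.2291×11.7)

k ≈ 0.0317 W/(m·K)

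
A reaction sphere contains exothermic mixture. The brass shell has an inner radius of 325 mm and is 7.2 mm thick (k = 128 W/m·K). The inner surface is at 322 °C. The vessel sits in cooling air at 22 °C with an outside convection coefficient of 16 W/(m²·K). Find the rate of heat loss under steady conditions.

Q ≈ 6650 W

Spherical conduction: R = (1/r_in − 1/r_out)/(4πk) per layer; series-sum.
R_brass shell = (1/0.325 − 1/0.3322)/(4π×128) = 4.146×10^-5 K/W
R_outer film = 1/(h·4πr_o²) = 1/(16×4π×0.3322²) = 0.04507 K/W
R_total = 0.04511 K/W
Q = ΔT/R_total = 300/0.04511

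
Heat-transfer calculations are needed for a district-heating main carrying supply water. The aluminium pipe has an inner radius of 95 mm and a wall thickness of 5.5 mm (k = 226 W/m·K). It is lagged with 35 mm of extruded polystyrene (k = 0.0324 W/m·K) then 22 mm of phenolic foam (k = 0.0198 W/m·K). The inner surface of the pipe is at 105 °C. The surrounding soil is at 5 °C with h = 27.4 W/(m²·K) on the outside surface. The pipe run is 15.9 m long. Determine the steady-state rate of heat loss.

Treating each annulus and film as a series resistance:
R_aluminium pipe wall = ln(100.5/95)/(2π×226×15.9) = 2.493×10^-6 K/W
R_extruded polystyrene = ln(135.5/100.5)/(2π×0.0324×15.9) = 0.09232 K/W
R_phenolic foam = ln(157.5/135.5)/(2π×0.0198×15.9) = 0.07606 K/W
R_outer film = 1/(h_o·2πr_oL) = 1/(27.4×2π×0.1575×15.9) = 0.002319 K/W
R_total = 0.1707 K/W
Q = ΔT/R_total = 100/0.1707

Q ≈ 586 W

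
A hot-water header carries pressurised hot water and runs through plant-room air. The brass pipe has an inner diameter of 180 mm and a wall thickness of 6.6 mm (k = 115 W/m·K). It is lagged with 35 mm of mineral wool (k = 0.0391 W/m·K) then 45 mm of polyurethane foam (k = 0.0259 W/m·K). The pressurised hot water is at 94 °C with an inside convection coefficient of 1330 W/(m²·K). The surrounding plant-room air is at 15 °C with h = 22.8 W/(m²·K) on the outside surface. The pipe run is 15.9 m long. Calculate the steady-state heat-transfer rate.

Q ≈ 404 W

For a radial system each layer contributes R = ln(r_out/r_in)/(2πkL); films add R = 1/(hA).
R_inner film = 1/(h_i·2πr₁L) = 1/(1330×2π×0.09×15.9) = 8.362×10^-5 K/W
R_brass pipe wall = ln(96.6/90)/(2π×115×15.9) = 6.16×10^-6 K/W
R_mineral wool = ln(131.6/96.6)/(2π×0.0391×15.9) = 0.07915 K/W
R_polyurethane foam = ln(176.6/131.6)/(2π×0.0259×15.9) = 0.1137 K/W
R_outer film = 1/(h_o·2πr_oL) = 1/(22.8×2π×0.1766×15.9) = 0.002486 K/W
R_total = 0.1954 K/W
Q = ΔT/R_total = 79/0.1954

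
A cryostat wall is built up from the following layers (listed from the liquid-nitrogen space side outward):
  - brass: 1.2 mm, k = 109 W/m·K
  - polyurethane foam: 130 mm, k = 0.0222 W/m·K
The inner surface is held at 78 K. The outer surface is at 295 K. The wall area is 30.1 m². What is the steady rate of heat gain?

Q ≈ 1120 W

Using the resistance-network approach (series):
R_brass = L/(kA) = 0.0012/(109×30.1) = 3.658×10^-7 K/W
R_polyurethane foam = L/(kA) = 0.13/(0.0222×30.1) = 0.1945 K/W
R_total = 0.1945 K/W
Q = ΔT / R_total = 217 / 0.1945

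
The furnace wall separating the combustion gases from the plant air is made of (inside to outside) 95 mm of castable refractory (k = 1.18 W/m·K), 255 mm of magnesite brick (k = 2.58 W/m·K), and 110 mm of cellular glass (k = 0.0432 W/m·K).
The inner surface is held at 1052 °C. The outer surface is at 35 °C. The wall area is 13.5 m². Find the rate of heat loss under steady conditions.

Q ≈ 5040 W

Treating each layer as a thermal resistance in series:
R_castable refractory = L/(kA) = 0.095/(1.18×13.5) = 0.005964 K/W
R_magnesite brick = L/(kA) = 0.255/(2.58×13.5) = 0.007321 K/W
R_cellular glass = L/(kA) = 0.11/(0.0432×13.5) = 0.1886 K/W
R_total = 0.2019 K/W
Q = ΔT / R_total = 1017 / 0.2019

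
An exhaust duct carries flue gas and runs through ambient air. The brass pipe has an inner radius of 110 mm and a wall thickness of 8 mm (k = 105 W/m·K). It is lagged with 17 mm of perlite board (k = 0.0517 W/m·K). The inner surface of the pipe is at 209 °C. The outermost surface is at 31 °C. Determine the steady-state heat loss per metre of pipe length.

q′ ≈ 430 W/m

For a radial system each layer contributes R = ln(r_out/r_in)/(2πkL); films add R = 1/(hA).
R_brass pipe wall = ln(118/110)/(2π×105×1) = 1.064×10^-4 K/W
R_perlite board = ln(135/118)/(2π×0.0517×1) = 0.4143 K/W
R_total = 0.4144 K/W
Q = ΔT/R_total = 178/0.4144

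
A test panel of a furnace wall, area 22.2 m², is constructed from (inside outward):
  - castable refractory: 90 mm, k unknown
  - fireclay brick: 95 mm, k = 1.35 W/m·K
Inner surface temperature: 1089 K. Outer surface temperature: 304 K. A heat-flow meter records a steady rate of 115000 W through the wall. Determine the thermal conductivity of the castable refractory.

k ≈ 1.11 W/(m·K)

Using the resistance-network approach (series):
R_fireclay brick = L/(kA) = 0.095/(1.35×22.2) = 0.00317 K/W
Sum of known resistances R_other = 0.00317 K/W
Total R = ΔT/Q = 785/115000 = 0.006826 K/W
R_castable refractory = R_total − R_other = 0.003656 K/W
k = L/(R·A) = 0.09/(0.003656×22.2)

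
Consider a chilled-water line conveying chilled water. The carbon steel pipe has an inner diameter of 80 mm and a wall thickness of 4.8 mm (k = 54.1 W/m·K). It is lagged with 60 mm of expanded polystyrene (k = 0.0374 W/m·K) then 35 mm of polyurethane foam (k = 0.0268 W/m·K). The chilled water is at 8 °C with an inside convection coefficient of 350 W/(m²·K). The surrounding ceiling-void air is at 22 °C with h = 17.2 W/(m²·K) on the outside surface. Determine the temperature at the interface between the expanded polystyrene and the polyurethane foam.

T ≈ 17.4 °C

Cylindrical conduction, so R = ln(r₂/r₁)/(2πkL) per layer, in series:
R_inner film = 1/(h_i·2πr₁L) = 1/(350×2π×0.04×1) = 0.01137 K/W
R_carbon steel pipe wall = ln(44.8/40)/(2π×54.1×1) = 3.334×10^-4 K/W
R_expanded polystyrene = ln(104.8/44.8)/(2π×0.0374×1) = 3.617 K/W
R_polyurethane foam = ln(139.8/104.8)/(2π×0.0268×1) = 1.711 K/W
R_outer film = 1/(h_o·2πr_oL) = 1/(17.2×2π×0.1398×1) = 0.06619 K/W
R_total = 5.406 K/W
Q = ΔT/R_total = 14/5.406
Q = 2.59 W/m
T_interface = T_inner + Q·ΣR(inner→interface) = 8 + 2.59×3.628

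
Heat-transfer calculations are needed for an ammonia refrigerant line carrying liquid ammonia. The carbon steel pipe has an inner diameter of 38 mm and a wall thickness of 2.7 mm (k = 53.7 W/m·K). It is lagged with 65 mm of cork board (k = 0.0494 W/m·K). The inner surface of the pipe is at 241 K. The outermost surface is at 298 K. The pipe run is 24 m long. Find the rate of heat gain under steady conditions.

Per-layer cylindrical resistances, series-summed:
R_carbon steel pipe wall = ln(21.7/19)/(2π×53.7×24) = 1.641×10^-5 K/W
R_cork board = ln(86.7/21.7)/(2π×0.0494×24) = 0.1859 K/W
R_total = 0.186 K/W
Q = ΔT/R_total = 57/0.186

Q ≈ 307 W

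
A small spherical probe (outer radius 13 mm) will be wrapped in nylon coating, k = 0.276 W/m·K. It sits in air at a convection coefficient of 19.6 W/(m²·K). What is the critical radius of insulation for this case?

r_cr ≈ 28.2 mm

For a sphere r_cr = 2k/h = 2×0.276/19.6
r_cr = 28.2 mm; since the bare radius (13 mm) is below r_cr, adding a thin layer of insulation will *increase* heat loss.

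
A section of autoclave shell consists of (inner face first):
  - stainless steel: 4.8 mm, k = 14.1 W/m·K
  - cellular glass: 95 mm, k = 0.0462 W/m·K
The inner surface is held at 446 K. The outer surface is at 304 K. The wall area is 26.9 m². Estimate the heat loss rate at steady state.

Q ≈ 1860 W

Series thermal resistances:
R_stainless steel = L/(kA) = 0.0048/(14.1×26.9) = 1.266×10^-5 K/W
R_cellular glass = L/(kA) = 0.095/(0.0462×26.9) = 0.07644 K/W
R_total = 0.07645 K/W
Q = ΔT / R_total = 142 / 0.07645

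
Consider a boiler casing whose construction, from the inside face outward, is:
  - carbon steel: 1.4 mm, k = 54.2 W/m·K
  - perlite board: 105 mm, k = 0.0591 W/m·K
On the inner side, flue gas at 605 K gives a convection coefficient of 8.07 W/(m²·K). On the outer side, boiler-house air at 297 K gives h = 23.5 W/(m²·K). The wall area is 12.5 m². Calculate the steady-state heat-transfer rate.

Series thermal resistances:
R_inner film = 1/(h_i·A) = 1/(8.07×12.5) = 0.009913 K/W
R_carbon steel = L/(kA) = 0.0014/(54.2×12.5) = 2.066×10^-6 K/W
R_perlite board = L/(kA) = 0.105/(0.0591×12.5) = 0.1421 K/W
R_outer film = 1/(h_o·A) = 1/(23.5×12.5) = 0.003404 K/W
R_total = 0.1555 K/W
Q = ΔT / R_total = 308 / 0.1555

Q ≈ 1980 W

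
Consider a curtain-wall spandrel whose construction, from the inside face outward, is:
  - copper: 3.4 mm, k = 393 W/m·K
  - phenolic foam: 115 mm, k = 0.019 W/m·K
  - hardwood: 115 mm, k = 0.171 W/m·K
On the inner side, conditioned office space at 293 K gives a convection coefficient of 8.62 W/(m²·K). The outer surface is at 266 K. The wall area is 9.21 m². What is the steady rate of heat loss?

Using the resistance-network approach (series):
R_inner film = 1/(h_i·A) = 1/(8.62×9.21) = 0.0126 K/W
R_copper = L/(kA) = 0.0034/(393×9.21) = 9.393×10^-7 K/W
R_phenolic foam = L/(kA) = 0.115/(0.019×9.21) = 0.6572 K/W
R_hardwood = L/(kA) = 0.115/(0.171×9.21) = 0.07302 K/W
R_total = 0.7428 K/W
Q = ΔT / R_total = 27 / 0.7428

Q ≈ 36.3 W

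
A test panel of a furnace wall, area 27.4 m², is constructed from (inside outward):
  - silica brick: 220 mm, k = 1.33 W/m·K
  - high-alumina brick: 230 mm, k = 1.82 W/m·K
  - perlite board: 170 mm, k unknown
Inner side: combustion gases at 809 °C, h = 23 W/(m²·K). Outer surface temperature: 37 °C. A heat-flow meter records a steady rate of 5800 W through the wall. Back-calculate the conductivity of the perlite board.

k ≈ 0.0513 W/(m·K)

Model the wall as resistances in series:
R_inner film = 1/(h_i·A) = 1/(23×27.4) = 0.001587 K/W
R_silica brick = L/(kA) = 0.22/(1.33×27.4) = 0.006037 K/W
R_high-alumina brick = L/(kA) = 0.23/(1.82×27.4) = 0.004612 K/W
Sum of known resistances R_other = 0.01224 K/W
Total R = ΔT/Q = 772/5800 = 0.1331 K/W
R_perlite board = R_total − R_other = 0.1209 K/W
k = L/(R·A) = 0.17/(0.1209×27.4)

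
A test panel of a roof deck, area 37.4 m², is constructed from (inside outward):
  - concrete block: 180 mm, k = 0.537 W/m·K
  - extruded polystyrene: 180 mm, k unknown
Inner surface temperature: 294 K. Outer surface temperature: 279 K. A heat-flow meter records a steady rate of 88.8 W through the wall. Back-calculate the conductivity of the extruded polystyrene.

k ≈ 0.0301 W/(m·K)

Treating each layer as a thermal resistance in series:
R_concrete block = L/(kA) = 0.18/(0.537×37.4) = 0.008962 K/W
Sum of known resistances R_other = 0.008962 K/W
Total R = ΔT/Q = 15/88.8 = 0.1689 K/W
R_extruded polystyrene = R_total − R_other = 0.16 K/W
k = L/(R·A) = 0.18/(0.16×37.4)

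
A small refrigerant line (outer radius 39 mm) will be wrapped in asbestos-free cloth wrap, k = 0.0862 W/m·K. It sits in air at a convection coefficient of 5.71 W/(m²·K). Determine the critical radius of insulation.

For a cylinder r_cr = k/h = 0.0862/5.71
r_cr = 15.1 mm; since the bare radius (39 mm) is above r_cr, any added insulation will reduce heat loss.

r_cr ≈ 15.1 mm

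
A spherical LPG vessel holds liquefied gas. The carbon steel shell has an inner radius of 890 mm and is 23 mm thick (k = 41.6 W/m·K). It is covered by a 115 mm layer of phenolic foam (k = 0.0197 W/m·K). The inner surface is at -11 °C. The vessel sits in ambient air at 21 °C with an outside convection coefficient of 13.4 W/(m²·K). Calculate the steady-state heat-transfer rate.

Spherical conduction: R = (1/r_in − 1/r_out)/(4πk) per layer; series-sum.
R_carbon steel shell = (1/0.89 − 1/0.913)/(4π×41.6) = 5.415×10^-5 K/W
R_phenolic foam = (1/0.913 − 1/1.028)/(4π×0.0197) = 0.4949 K/W
R_outer film = 1/(h·4πr_o²) = 1/(13.4×4π×1.028²) = 0.00562 K/W
R_total = 0.5006 K/W
Q = ΔT/R_total = 32/0.5006

Q ≈ 63.9 W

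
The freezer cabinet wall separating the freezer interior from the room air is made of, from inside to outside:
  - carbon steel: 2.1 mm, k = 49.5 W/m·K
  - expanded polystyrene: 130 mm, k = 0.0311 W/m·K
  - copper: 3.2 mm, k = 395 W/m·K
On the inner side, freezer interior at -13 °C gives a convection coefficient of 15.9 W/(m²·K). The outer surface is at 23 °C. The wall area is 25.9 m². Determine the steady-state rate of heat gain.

Treating each layer as a thermal resistance in series:
R_inner film = 1/(h_i·A) = 1/(15.9×25.9) = 0.002428 K/W
R_carbon steel = L/(kA) = 0.0021/(49.5×25.9) = 1.638×10^-6 K/W
R_expanded polystyrene = L/(kA) = 0.13/(0.0311×25.9) = 0.1614 K/W
R_copper = L/(kA) = 0.0032/(395×25.9) = 3.128×10^-7 K/W
R_total = 0.1638 K/W
Q = ΔT / R_total = 36 / 0.1638

Q ≈ 220 W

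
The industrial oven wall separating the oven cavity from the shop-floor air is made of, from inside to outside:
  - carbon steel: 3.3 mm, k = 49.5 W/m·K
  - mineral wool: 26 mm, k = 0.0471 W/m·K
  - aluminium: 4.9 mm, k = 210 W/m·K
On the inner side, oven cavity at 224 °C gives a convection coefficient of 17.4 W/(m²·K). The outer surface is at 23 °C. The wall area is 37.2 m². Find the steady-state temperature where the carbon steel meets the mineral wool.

T ≈ 205 °C

Model the wall as resistances in series:
R_inner film = 1/(h_i·A) = 1/(17.4×37.2) = 0.001545 K/W
R_carbon steel = L/(kA) = 0.0033/(49.5×37.2) = 1.792×10^-6 K/W
R_mineral wool = L/(kA) = 0.026/(0.0471×37.2) = 0.01484 K/W
R_aluminium = L/(kA) = 0.0049/(210×37.2) = 6.272×10^-7 K/W
R_total = 0.01639 K/W;  Q = ΔT/R_total = 201/0.01639 = 12270 W
T_interface = T_inner − Q·ΣR(inner→interface) = 224 − 12300×0.001547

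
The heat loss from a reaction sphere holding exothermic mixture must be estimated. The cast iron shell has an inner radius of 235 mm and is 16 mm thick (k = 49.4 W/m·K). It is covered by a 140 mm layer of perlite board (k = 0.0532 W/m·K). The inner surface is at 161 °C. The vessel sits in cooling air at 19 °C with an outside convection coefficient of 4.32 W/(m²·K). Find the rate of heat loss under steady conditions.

Spherical conduction: R = (1/r_in − 1/r_out)/(4πk) per layer; series-sum.
R_cast iron shell = (1/0.235 − 1/0.251)/(4π×49.4) = 4.37×10^-4 K/W
R_perlite board = (1/0.251 − 1/0.391)/(4π×0.0532) = 2.134 K/W
R_outer film = 1/(h·4πr_o²) = 1/(4.32×4π×0.391²) = 0.1205 K/W
R_total = 2.255 K/W
Q = ΔT/R_total = 142/2.255

Q ≈ 63 W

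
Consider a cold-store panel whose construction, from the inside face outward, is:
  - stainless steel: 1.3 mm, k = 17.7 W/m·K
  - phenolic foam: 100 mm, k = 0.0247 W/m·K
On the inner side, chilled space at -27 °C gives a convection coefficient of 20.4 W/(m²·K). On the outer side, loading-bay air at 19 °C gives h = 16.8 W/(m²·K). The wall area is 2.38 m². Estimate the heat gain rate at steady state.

Thermal resistances in series:
R_inner film = 1/(h_i·A) = 1/(20.4×2.38) = 0.0206 K/W
R_stainless steel = L/(kA) = 0.0013/(17.7×2.38) = 3.086×10^-5 K/W
R_phenolic foam = L/(kA) = 0.1/(0.0247×2.38) = 1.701 K/W
R_outer film = 1/(h_o·A) = 1/(16.8×2.38) = 0.02501 K/W
R_total = 1.747 K/W
Q = ΔT / R_total = 46 / 1.747

Q ≈ 26.3 W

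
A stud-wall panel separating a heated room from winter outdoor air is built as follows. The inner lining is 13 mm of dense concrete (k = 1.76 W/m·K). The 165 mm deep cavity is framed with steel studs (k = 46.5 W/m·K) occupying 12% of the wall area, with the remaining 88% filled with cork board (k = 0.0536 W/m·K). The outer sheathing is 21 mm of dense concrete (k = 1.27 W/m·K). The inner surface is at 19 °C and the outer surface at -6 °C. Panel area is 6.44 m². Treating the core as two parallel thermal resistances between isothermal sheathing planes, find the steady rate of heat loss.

Sheathing layers in series; stud and cavity paths in parallel between them.
R_inner = 0.013/(1.76×6.44) = 0.001147 K/W
R_stud  = 0.165/(46.5×0.12×6.44) = 0.004592 K/W
R_cav   = 0.165/(0.0536×0.88×6.44) = 0.5432 K/W
1/R_core = 1/R_stud + 1/R_cav → R_core = 0.004553 K/W
R_outer = 0.021/(1.27×6.44) = 0.002568 K/W
R_total = 0.008268 K/W
Q = ΔT/R_total = 25/0.008268

Q ≈ 3020 W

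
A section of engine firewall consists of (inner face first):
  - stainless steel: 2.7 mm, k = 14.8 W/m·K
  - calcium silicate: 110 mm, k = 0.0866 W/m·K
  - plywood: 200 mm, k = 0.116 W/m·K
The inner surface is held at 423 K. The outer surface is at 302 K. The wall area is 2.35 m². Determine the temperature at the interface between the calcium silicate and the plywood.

T ≈ 372 K

Using the resistance-network approach (series):
R_stainless steel = L/(kA) = 0.0027/(14.8×2.35) = 7.763×10^-5 K/W
R_calcium silicate = L/(kA) = 0.11/(0.0866×2.35) = 0.5405 K/W
R_plywood = L/(kA) = 0.2/(0.116×2.35) = 0.7337 K/W
R_total = 1.274 K/W;  Q = ΔT/R_total = 121/1.274 = 94.96 W
T_interface = T_inner − Q·ΣR(inner→interface) = 423 − 95×0.5406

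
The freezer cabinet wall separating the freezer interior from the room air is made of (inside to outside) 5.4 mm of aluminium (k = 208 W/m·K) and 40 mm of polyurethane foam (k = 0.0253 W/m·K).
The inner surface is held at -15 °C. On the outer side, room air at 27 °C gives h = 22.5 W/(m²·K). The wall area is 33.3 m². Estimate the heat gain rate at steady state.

Q ≈ 860 W

Using the resistance-network approach (series):
R_aluminium = L/(kA) = 0.0054/(208×33.3) = 7.796×10^-7 K/W
R_polyurethane foam = L/(kA) = 0.04/(0.0253×33.3) = 0.04748 K/W
R_outer film = 1/(h_o·A) = 1/(22.5×33.3) = 0.001335 K/W
R_total = 0.04881 K/W
Q = ΔT / R_total = 42 / 0.04881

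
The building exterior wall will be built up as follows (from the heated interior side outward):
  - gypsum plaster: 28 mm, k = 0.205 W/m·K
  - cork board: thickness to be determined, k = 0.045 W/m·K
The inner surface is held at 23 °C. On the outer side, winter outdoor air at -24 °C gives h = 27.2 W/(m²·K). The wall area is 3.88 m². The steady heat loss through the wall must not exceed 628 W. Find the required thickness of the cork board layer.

Series thermal resistances:
R_gypsum plaster = L/(kA) = 0.028/(0.205×3.88) = 0.0352 K/W
R_outer film = 1/(h_o·A) = 1/(27.2×3.88) = 0.009475 K/W
Sum of the known resistances R_other = 0.04468 K/W
Required total resistance R_tot = ΔT/Q_allow = 47/628 = 0.07484 K/W
R_cork board = R_tot − R_other = 0.03016 K/W
L = R·k·A = 0.03016×0.045×3.88

L ≈ 5.27 mm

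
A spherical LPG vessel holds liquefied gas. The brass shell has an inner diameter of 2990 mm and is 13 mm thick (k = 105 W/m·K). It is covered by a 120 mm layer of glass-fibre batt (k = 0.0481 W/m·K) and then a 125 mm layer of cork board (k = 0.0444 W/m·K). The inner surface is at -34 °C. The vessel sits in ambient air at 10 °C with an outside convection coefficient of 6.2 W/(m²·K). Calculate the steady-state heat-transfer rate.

Spherical conduction: R = (1/r_in − 1/r_out)/(4πk) per layer; series-sum.
R_brass shell = (1/1.495 − 1/1.508)/(4π×105) = 4.37×10^-6 K/W
R_glass-fibre batt = (1/1.508 − 1/1.628)/(4π×0.0481) = 0.08087 K/W
R_cork board = (1/1.628 − 1/1.753)/(4π×0.0444) = 0.0785 K/W
R_outer film = 1/(h·4πr_o²) = 1/(6.2×4π×1.753²) = 0.004177 K/W
R_total = 0.1635 K/W
Q = ΔT/R_total = 44/0.1635

Q ≈ 269 W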